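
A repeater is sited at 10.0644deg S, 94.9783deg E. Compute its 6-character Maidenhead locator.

NH79lw

Add 180° to longitude and 90° to latitude: 274.9783, 79.9356.
Field (20°×10°, letters A–R): 274.9783/20 → 13 → N, 79.9356/10 → 7 → H; chars NH.
Square (2°×1°, digits 0–9): 14.9783/2 → 7, 9.9356/1 → 9; chars 79.
Subsquare (5′×2.5′, letters a–x): 0.9783/0.0833333 → 11 → l, 0.9356/0.0416667 → 22 → w; chars lw.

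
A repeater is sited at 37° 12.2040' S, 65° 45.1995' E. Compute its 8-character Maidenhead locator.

MF22vt01

Add 180° to longitude and 90° to latitude: 245.75333, 52.79660.
Field: lon ⌊245.75333/20⌋ = 12 → M; lat ⌊52.79660/10⌋ = 5 → F.
Square: lon ⌊5.75333/2⌋ = 2; lat ⌊2.79660/1⌋ = 2.
Subsquare: lon ⌊1.75333/0.0833333⌋ = 21 → v; lat ⌊0.79660/0.0416667⌋ = 19 → t.
Extended square: lon ⌊0.00333/0.00833333⌋ = 0; lat ⌊0.00493/0.00416667⌋ = 1.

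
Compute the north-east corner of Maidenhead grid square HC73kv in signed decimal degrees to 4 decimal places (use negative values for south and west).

-66.0833, -25.0833

Field H=7, C=2: +7·20° lon, +2·10° lat → SW at lon -40°, lat -70°.
Square 7, 3: +7·2° lon, +3·1° lat → SW at lon -26°, lat -67°.
Subsquare k=10, v=21: +10·0.0833333° lon, +21·0.0416667° lat → SW at lon -25.1667°, lat -66.125°.
Cell spans 0.0833333° lon × 0.0416667° lat. NE corner is SW corner plus one full cell.
latitude -66.0833, longitude -25.0833.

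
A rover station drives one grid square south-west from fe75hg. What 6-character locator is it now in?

FE75gf

Longitude subsquare h = 7; −1 → 6 = g.
Latitude subsquare g = 6; −1 → 5 = f.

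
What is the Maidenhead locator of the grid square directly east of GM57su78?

GM57su88

Longitude extended square 7; +1 → 8.
The latitude characters are unchanged.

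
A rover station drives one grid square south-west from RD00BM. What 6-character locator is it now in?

RD00al

Longitude subsquare b = 1; −1 → 0 = a.
Latitude subsquare m = 12; −1 → 11 = l.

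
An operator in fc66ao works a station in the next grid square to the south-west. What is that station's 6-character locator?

FC56xn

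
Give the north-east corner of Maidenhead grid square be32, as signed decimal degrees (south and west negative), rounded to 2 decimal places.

Field B=1, E=4: +1·20° lon, +4·10° lat → SW at lon -160°, lat -50°.
Square 3, 2: +3·2° lon, +2·1° lat → SW at lon -154°, lat -48°.
Cell spans 2° lon × 1° lat. NE corner is SW corner plus one full cell.
latitude -47.00, longitude -152.00.

-47.00, -152.00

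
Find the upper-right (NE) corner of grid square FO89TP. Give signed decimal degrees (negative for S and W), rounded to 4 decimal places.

Field F=5, O=14: +5·20° lon, +14·10° lat → SW at lon -80°, lat 50°.
Square 8, 9: +8·2° lon, +9·1° lat → SW at lon -64°, lat 59°.
Subsquare t=19, p=15: +19·0.0833333° lon, +15·0.0416667° lat → SW at lon -62.4167°, lat 59.625°.
Cell spans 0.0833333° lon × 0.0416667° lat. NE corner is SW corner plus one full cell.
latitude 59.6667, longitude -62.3333.

59.6667, -62.3333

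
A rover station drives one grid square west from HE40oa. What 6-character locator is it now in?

HE40na

Longitude subsquare o = 14; −1 → 13 = n.
The latitude characters are unchanged.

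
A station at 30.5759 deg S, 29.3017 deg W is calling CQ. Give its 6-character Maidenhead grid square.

Offset from 180°W / 90°S: lon 150.6983°, lat 59.4241°.
Field: lon ⌊150.6983/20⌋ = 7 → H; lat ⌊59.4241/10⌋ = 5 → F.
Square: lon ⌊10.6983/2⌋ = 5; lat ⌊9.4241/1⌋ = 9.
Subsquare: lon ⌊0.6983/0.0833333⌋ = 8 → i; lat ⌊0.4241/0.0416667⌋ = 10 → k.

HF59ik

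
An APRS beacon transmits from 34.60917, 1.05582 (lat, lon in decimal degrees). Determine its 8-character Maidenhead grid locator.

Add 180° to longitude and 90° to latitude: 181.05582, 124.60917.
Field: 181.05582/20 → 9 → J, 124.60917/10 → 12 → M; chars JM.
Square: 1.05582/2 → 0, 4.60917/1 → 4; chars 04.
Subsquare: 1.05582/0.0833333 → 12 → m, 0.60917/0.0416667 → 14 → o; chars mo.
Extended square: 0.05582/0.00833333 → 6, 0.02584/0.00416667 → 6; chars 66.

JM04mo66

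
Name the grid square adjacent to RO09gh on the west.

RO09fh

Longitude subsquare g = 6; −1 → 5 = f.
The latitude characters are unchanged.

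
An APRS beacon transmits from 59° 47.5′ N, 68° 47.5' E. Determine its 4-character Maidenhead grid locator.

Add 180° to longitude and 90° to latitude: 248.79, 149.79.
Field (20°×10°, letters A–R): lon ⌊248.79/20⌋ = 12 → M; lat ⌊149.79/10⌋ = 14 → O.
Square (2°×1°, digits 0–9): lon ⌊8.79/2⌋ = 4; lat ⌊9.79/1⌋ = 9.

MO49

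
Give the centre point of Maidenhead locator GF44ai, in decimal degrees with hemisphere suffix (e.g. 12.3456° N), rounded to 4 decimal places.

35.6458° S, 51.9583° W

Field G=6, F=5: +6·20° lon, +5·10° lat → SW at lon -60°, lat -40°.
Square 4, 4: +4·2° lon, +4·1° lat → SW at lon -52°, lat -36°.
Subsquare a=0, i=8: +0·0.0833333° lon, +8·0.0416667° lat → SW at lon -52°, lat -35.6667°.
Cell spans 0.0833333° lon × 0.0416667° lat. Centre is SW corner plus half of each.
latitude 35.6458° S, longitude 51.9583° W.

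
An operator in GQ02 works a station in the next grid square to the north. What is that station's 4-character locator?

GQ03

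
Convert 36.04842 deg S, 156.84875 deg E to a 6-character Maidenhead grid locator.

QF83kw

Offset from 180°W / 90°S: lon 336.8487°, lat 53.9516°.
Field: lon ⌊336.8487/20⌋ = 16 → Q; lat ⌊53.9516/10⌋ = 5 → F.
Square: lon ⌊16.8487/2⌋ = 8; lat ⌊3.9516/1⌋ = 3.
Subsquare: lon ⌊0.8487/0.0833333⌋ = 10 → k; lat ⌊0.9516/0.0416667⌋ = 22 → w.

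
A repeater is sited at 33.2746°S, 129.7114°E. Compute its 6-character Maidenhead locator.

Shift to the Maidenhead origin (180°W, 90°S): lon 309.7114, lat 56.7254.
Field: 309.7114/20 → 15 → P, 56.7254/10 → 5 → F; chars PF.
Square: 9.7114/2 → 4, 6.7254/1 → 6; chars 46.
Subsquare: 1.7114/0.0833333 → 20 → u, 0.7254/0.0416667 → 17 → r; chars ur.

PF46ur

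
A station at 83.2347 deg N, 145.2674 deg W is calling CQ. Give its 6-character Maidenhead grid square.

BR73if

Add 180° to longitude and 90° to latitude: 34.7326, 173.2347.
Field: 34.7326/20 → 1 → B, 173.2347/10 → 17 → R; chars BR.
Square: 14.7326/2 → 7, 3.2347/1 → 3; chars 73.
Subsquare: 0.7326/0.0833333 → 8 → i, 0.2347/0.0416667 → 5 → f; chars if.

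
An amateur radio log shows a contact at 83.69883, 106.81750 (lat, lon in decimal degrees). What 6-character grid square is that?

OR33jq

Shift to the Maidenhead origin (180°W, 90°S): lon 286.8175, lat 173.6988.
Field: 286.8175/20 → 14 → O, 173.6988/10 → 17 → R; chars OR.
Square: 6.8175/2 → 3, 3.6988/1 → 3; chars 33.
Subsquare: 0.8175/0.0833333 → 9 → j, 0.6988/0.0416667 → 16 → q; chars jq.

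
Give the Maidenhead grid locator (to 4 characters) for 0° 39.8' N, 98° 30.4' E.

NJ90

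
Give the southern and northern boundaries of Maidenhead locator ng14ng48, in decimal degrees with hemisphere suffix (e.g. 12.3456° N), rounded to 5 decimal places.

25.71667° S, 25.71250° S

Field N=13, G=6: +13·20° lon, +6·10° lat → SW at lon 80°, lat -30°.
Square 1, 4: +1·2° lon, +4·1° lat → SW at lon 82°, lat -26°.
Subsquare n=13, g=6: +13·0.0833333° lon, +6·0.0416667° lat → SW at lon 83.0833°, lat -25.75°.
Extended square 4, 8: +4·0.00833333° lon, +8·0.00416667° lat → SW at lon 83.1167°, lat -25.7167°.
Cell spans 0.00833333° lon × 0.00416667° lat.
south 25.71667° S, north 25.71250° S.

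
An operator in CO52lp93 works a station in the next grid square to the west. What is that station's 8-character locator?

CO52lp83

Longitude extended square 9; −1 → 8.
The latitude characters are unchanged.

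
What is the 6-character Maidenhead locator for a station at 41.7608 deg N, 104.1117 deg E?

Add 180° to longitude and 90° to latitude: 284.1117, 131.7608.
Field: lon ⌊284.1117/20⌋ = 14 → O; lat ⌊131.7608/10⌋ = 13 → N.
Square: lon ⌊4.1117/2⌋ = 2; lat ⌊1.7608/1⌋ = 1.
Subsquare: lon ⌊0.1117/0.0833333⌋ = 1 → b; lat ⌊0.7608/0.0416667⌋ = 18 → s.

ON21bs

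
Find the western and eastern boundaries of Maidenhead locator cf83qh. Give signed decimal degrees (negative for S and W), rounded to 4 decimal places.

Field C=2, F=5: +2·20° lon, +5·10° lat → SW at lon -140°, lat -40°.
Square 8, 3: +8·2° lon, +3·1° lat → SW at lon -124°, lat -37°.
Subsquare q=16, h=7: +16·0.0833333° lon, +7·0.0416667° lat → SW at lon -122.667°, lat -36.7083°.
Cell spans 0.0833333° lon × 0.0416667° lat.
west -122.6667, east -122.5833.

-122.6667, -122.5833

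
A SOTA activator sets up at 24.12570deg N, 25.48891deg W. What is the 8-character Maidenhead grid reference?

HL74gd10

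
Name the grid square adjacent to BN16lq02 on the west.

BN16kq92

Longitude extended square 0; −1 → -1, wraps to 9, carry into subsquare.
Longitude subsquare l = 11; −1 → 10 = k.
The latitude characters are unchanged.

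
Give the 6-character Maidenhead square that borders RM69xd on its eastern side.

Longitude subsquare x = 23; +1 → 24, wraps to 0 = a, carry into square.
Longitude square 6; +1 → 7.
The latitude characters are unchanged.

RM79ad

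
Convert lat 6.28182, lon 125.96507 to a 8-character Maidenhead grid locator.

PJ26xg57

Add 180° to longitude and 90° to latitude: 305.96507, 96.28182.
Field: lon ⌊305.96507/20⌋ = 15 → P; lat ⌊96.28182/10⌋ = 9 → J.
Square: lon ⌊5.96507/2⌋ = 2; lat ⌊6.28182/1⌋ = 6.
Subsquare: lon ⌊1.96507/0.0833333⌋ = 23 → x; lat ⌊0.28182/0.0416667⌋ = 6 → g.
Extended square: lon ⌊0.04840/0.00833333⌋ = 5; lat ⌊0.03182/0.00416667⌋ = 7.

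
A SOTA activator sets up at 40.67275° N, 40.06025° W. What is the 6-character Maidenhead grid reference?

Offset from 180°W / 90°S: lon 139.9398°, lat 130.6728°.
Field: lon ⌊139.9398/20⌋ = 6 → G; lat ⌊130.6728/10⌋ = 13 → N.
Square: lon ⌊19.9398/2⌋ = 9; lat ⌊0.6728/1⌋ = 0.
Subsquare: lon ⌊1.9398/0.0833333⌋ = 23 → x; lat ⌊0.6728/0.0416667⌋ = 16 → q.

GN90xq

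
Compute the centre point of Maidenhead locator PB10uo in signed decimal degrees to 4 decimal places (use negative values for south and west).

-79.3958, 123.7083

Field P=15, B=1: +15·20° lon, +1·10° lat → SW at lon 120°, lat -80°.
Square 1, 0: +1·2° lon, +0·1° lat → SW at lon 122°, lat -80°.
Subsquare u=20, o=14: +20·0.0833333° lon, +14·0.0416667° lat → SW at lon 123.667°, lat -79.4167°.
Cell spans 0.0833333° lon × 0.0416667° lat. Centre is SW corner plus half of each.
latitude -79.3958, longitude 123.7083.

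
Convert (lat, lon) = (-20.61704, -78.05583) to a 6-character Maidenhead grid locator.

FG09xj

Offset from 180°W / 90°S: lon 101.9442°, lat 69.3830°.
Field: lon ⌊101.9442/20⌋ = 5 → F; lat ⌊69.3830/10⌋ = 6 → G.
Square: lon ⌊1.9442/2⌋ = 0; lat ⌊9.3830/1⌋ = 9.
Subsquare: lon ⌊1.9442/0.0833333⌋ = 23 → x; lat ⌊0.3830/0.0416667⌋ = 9 → j.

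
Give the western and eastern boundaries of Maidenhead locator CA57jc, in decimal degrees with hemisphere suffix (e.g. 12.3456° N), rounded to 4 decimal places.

Field C=2, A=0: +2·20° lon, +0·10° lat → SW at lon -140°, lat -90°.
Square 5, 7: +5·2° lon, +7·1° lat → SW at lon -130°, lat -83°.
Subsquare j=9, c=2: +9·0.0833333° lon, +2·0.0416667° lat → SW at lon -129.25°, lat -82.9167°.
Cell spans 0.0833333° lon × 0.0416667° lat.
west 129.2500° W, east 129.1667° W.

129.2500° W, 129.1667° W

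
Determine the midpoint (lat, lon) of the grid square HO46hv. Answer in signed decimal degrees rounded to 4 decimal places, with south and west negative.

56.8958, -31.3750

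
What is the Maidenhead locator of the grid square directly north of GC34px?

GC35pa

Latitude subsquare x = 23; +1 → 24, wraps to 0 = a, carry into square.
Latitude square 4; +1 → 5.
The longitude characters are unchanged.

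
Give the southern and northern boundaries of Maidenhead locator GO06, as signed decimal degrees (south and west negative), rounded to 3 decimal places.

Field G=6, O=14: +6·20° lon, +14·10° lat → SW at lon -60°, lat 50°.
Square 0, 6: +0·2° lon, +6·1° lat → SW at lon -60°, lat 56°.
Cell spans 2° lon × 1° lat.
south 56.000, north 57.000.

56.000, 57.000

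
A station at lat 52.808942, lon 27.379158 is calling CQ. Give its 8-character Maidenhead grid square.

KO32qt54

Offset from 180°W / 90°S: lon 207.37916°, lat 142.80894°.
Field: 207.37916/20 → 10 → K, 142.80894/10 → 14 → O; chars KO.
Square: 7.37916/2 → 3, 2.80894/1 → 2; chars 32.
Subsquare: 1.37916/0.0833333 → 16 → q, 0.80894/0.0416667 → 19 → t; chars qt.
Extended square: 0.04582/0.00833333 → 5, 0.01728/0.00416667 → 4; chars 54.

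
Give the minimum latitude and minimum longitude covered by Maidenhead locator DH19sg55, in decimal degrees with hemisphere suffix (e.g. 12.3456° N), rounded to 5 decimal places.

10.72917° S, 116.45833° W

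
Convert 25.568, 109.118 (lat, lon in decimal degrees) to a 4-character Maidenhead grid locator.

Shift to the Maidenhead origin (180°W, 90°S): lon 289.12, lat 115.57.
Field: lon ⌊289.12/20⌋ = 14 → O; lat ⌊115.57/10⌋ = 11 → L.
Square: lon ⌊9.12/2⌋ = 4; lat ⌊5.57/1⌋ = 5.

OL45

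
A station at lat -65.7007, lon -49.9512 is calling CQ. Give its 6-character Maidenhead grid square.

GC54ah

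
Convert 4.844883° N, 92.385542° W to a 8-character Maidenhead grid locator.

Shift to the Maidenhead origin (180°W, 90°S): lon 87.61446, lat 94.84488.
Field: 87.61446/20 → 4 → E, 94.84488/10 → 9 → J; chars EJ.
Square: 7.61446/2 → 3, 4.84488/1 → 4; chars 34.
Subsquare: 1.61446/0.0833333 → 19 → t, 0.84488/0.0416667 → 20 → u; chars tu.
Extended square: 0.03112/0.00833333 → 3, 0.01155/0.00416667 → 2; chars 32.

EJ34tu32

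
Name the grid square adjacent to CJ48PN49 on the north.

Latitude extended square 9; +1 → 10, wraps to 0, carry into subsquare.
Latitude subsquare n = 13; +1 → 14 = o.
The longitude characters are unchanged.

CJ48po40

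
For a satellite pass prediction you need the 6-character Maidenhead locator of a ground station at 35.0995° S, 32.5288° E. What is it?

Offset from 180°W / 90°S: lon 212.5288°, lat 54.9005°.
Field: 212.5288/20 → 10 → K, 54.9005/10 → 5 → F; chars KF.
Square: 12.5288/2 → 6, 4.9005/1 → 4; chars 64.
Subsquare: 0.5288/0.0833333 → 6 → g, 0.9005/0.0416667 → 21 → v; chars gv.

KF64gv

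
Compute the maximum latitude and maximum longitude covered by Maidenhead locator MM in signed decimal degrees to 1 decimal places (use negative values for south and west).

Field M=12, M=12: +12·20° lon, +12·10° lat → SW at lon 60°, lat 30°.
Cell spans 20° lon × 10° lat. NE corner is SW corner plus one full cell.
latitude 40.0, longitude 80.0.

40.0, 80.0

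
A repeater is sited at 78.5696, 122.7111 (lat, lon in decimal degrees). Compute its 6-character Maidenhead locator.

Shift to the Maidenhead origin (180°W, 90°S): lon 302.7111, lat 168.5696.
Field: lon ⌊302.7111/20⌋ = 15 → P; lat ⌊168.5696/10⌋ = 16 → Q.
Square: lon ⌊2.7111/2⌋ = 1; lat ⌊8.5696/1⌋ = 8.
Subsquare: lon ⌊0.7111/0.0833333⌋ = 8 → i; lat ⌊0.5696/0.0416667⌋ = 13 → n.

PQ18in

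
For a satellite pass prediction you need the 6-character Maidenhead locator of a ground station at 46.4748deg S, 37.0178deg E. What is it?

KE83mm

Shift to the Maidenhead origin (180°W, 90°S): lon 217.0178, lat 43.5252.
Field: lon ⌊217.0178/20⌋ = 10 → K; lat ⌊43.5252/10⌋ = 4 → E.
Square: lon ⌊17.0178/2⌋ = 8; lat ⌊3.5252/1⌋ = 3.
Subsquare: lon ⌊1.0178/0.0833333⌋ = 12 → m; lat ⌊0.5252/0.0416667⌋ = 12 → m.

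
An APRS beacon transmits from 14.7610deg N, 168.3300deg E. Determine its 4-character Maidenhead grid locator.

RK44

Shift to the Maidenhead origin (180°W, 90°S): lon 348.33, lat 104.76.
Field (20°×10°, letters A–R): 348.33/20 → 17 → R, 104.76/10 → 10 → K; chars RK.
Square (2°×1°, digits 0–9): 8.33/2 → 4, 4.76/1 → 4; chars 44.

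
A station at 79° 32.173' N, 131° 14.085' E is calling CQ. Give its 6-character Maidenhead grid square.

PQ59om

Shift to the Maidenhead origin (180°W, 90°S): lon 311.2347, lat 169.5362.
Field: lon ⌊311.2347/20⌋ = 15 → P; lat ⌊169.5362/10⌋ = 16 → Q.
Square: lon ⌊11.2347/2⌋ = 5; lat ⌊9.5362/1⌋ = 9.
Subsquare: lon ⌊1.2347/0.0833333⌋ = 14 → o; lat ⌊0.5362/0.0416667⌋ = 12 → m.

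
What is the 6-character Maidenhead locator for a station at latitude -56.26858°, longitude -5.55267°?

Shift to the Maidenhead origin (180°W, 90°S): lon 174.4473, lat 33.7314.
Field (20°×10°, letters A–R): 174.4473/20 → 8 → I, 33.7314/10 → 3 → D; chars ID.
Square (2°×1°, digits 0–9): 14.4473/2 → 7, 3.7314/1 → 3; chars 73.
Subsquare (5′×2.5′, letters a–x): 0.4473/0.0833333 → 5 → f, 0.7314/0.0416667 → 17 → r; chars fr.

ID73fr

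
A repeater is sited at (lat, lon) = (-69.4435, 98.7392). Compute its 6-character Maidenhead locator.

NC90in

Add 180° to longitude and 90° to latitude: 278.7392, 20.5565.
Field: 278.7392/20 → 13 → N, 20.5565/10 → 2 → C; chars NC.
Square: 18.7392/2 → 9, 0.5565/1 → 0; chars 90.
Subsquare: 0.7392/0.0833333 → 8 → i, 0.5565/0.0416667 → 13 → n; chars in.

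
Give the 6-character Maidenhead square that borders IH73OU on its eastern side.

Longitude subsquare o = 14; +1 → 15 = p.
The latitude characters are unchanged.

IH73pu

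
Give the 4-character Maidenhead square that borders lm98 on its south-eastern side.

Longitude square 9; +1 → 10, wraps to 0, carry into field.
Longitude field L = 11; +1 → 12 = M.
Latitude square 8; −1 → 7.

MM07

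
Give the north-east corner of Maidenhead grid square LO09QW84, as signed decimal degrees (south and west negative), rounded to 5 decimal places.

59.93750, 41.40833

Field L=11, O=14: +11·20° lon, +14·10° lat → SW at lon 40°, lat 50°.
Square 0, 9: +0·2° lon, +9·1° lat → SW at lon 40°, lat 59°.
Subsquare q=16, w=22: +16·0.0833333° lon, +22·0.0416667° lat → SW at lon 41.3333°, lat 59.9167°.
Extended square 8, 4: +8·0.00833333° lon, +4·0.00416667° lat → SW at lon 41.4°, lat 59.9333°.
Cell spans 0.00833333° lon × 0.00416667° lat. NE corner is SW corner plus one full cell.
latitude 59.93750, longitude 41.40833.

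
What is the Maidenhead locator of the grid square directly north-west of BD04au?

AD94xv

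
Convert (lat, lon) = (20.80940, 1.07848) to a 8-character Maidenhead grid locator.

JL00mt94

Add 180° to longitude and 90° to latitude: 181.07848, 110.80940.
Field: lon ⌊181.07848/20⌋ = 9 → J; lat ⌊110.80940/10⌋ = 11 → L.
Square: lon ⌊1.07848/2⌋ = 0; lat ⌊0.80940/1⌋ = 0.
Subsquare: lon ⌊1.07848/0.0833333⌋ = 12 → m; lat ⌊0.80940/0.0416667⌋ = 19 → t.
Extended square: lon ⌊0.07848/0.00833333⌋ = 9; lat ⌊0.01773/0.00416667⌋ = 4.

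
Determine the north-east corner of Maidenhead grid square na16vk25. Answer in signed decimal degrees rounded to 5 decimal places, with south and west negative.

Field N=13, A=0: +13·20° lon, +0·10° lat → SW at lon 80°, lat -90°.
Square 1, 6: +1·2° lon, +6·1° lat → SW at lon 82°, lat -84°.
Subsquare v=21, k=10: +21·0.0833333° lon, +10·0.0416667° lat → SW at lon 83.75°, lat -83.5833°.
Extended square 2, 5: +2·0.00833333° lon, +5·0.00416667° lat → SW at lon 83.7667°, lat -83.5625°.
Cell spans 0.00833333° lon × 0.00416667° lat. NE corner is SW corner plus one full cell.
latitude -83.55833, longitude 83.77500.

-83.55833, 83.77500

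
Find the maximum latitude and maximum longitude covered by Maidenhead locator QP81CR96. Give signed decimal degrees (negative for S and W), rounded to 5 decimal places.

61.73750, 156.25000

Field Q=16, P=15: +16·20° lon, +15·10° lat → SW at lon 140°, lat 60°.
Square 8, 1: +8·2° lon, +1·1° lat → SW at lon 156°, lat 61°.
Subsquare c=2, r=17: +2·0.0833333° lon, +17·0.0416667° lat → SW at lon 156.167°, lat 61.7083°.
Extended square 9, 6: +9·0.00833333° lon, +6·0.00416667° lat → SW at lon 156.242°, lat 61.7333°.
Cell spans 0.00833333° lon × 0.00416667° lat. NE corner is SW corner plus one full cell.
latitude 61.73750, longitude 156.25000.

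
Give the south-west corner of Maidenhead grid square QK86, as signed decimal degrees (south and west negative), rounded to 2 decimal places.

16.00, 156.00

Field Q=16, K=10: +16·20° lon, +10·10° lat → SW at lon 140°, lat 10°.
Square 8, 6: +8·2° lon, +6·1° lat → SW at lon 156°, lat 16°.
latitude 16.00, longitude 156.00.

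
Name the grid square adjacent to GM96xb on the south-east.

HM06aa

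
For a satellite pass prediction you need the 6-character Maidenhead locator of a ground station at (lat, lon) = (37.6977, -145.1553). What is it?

BM77kq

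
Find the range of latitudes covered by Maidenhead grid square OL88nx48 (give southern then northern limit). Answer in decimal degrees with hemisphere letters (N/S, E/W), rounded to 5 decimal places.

28.99167° N, 28.99583° N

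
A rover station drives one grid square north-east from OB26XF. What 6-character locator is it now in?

OB36ag

Longitude subsquare x = 23; +1 → 24, wraps to 0 = a, carry into square.
Longitude square 2; +1 → 3.
Latitude subsquare f = 5; +1 → 6 = g.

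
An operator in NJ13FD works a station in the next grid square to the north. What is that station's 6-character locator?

NJ13fe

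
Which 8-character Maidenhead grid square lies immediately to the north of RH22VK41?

Latitude extended square 1; +1 → 2.
The longitude characters are unchanged.

RH22vk42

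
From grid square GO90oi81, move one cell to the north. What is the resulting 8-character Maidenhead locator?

GO90oi82

Latitude extended square 1; +1 → 2.
The longitude characters are unchanged.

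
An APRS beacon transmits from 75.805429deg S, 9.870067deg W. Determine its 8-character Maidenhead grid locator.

Offset from 180°W / 90°S: lon 170.12993°, lat 14.19457°.
Field: lon ⌊170.12993/20⌋ = 8 → I; lat ⌊14.19457/10⌋ = 1 → B.
Square: lon ⌊10.12993/2⌋ = 5; lat ⌊4.19457/1⌋ = 4.
Subsquare: lon ⌊0.12993/0.0833333⌋ = 1 → b; lat ⌊0.19457/0.0416667⌋ = 4 → e.
Extended square: lon ⌊0.04660/0.00833333⌋ = 5; lat ⌊0.02790/0.00416667⌋ = 6.

IB54be56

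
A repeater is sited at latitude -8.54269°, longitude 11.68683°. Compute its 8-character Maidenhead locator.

JI51uk29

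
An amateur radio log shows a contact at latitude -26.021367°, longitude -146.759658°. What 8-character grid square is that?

BG63ox84

Offset from 180°W / 90°S: lon 33.24034°, lat 63.97863°.
Field: lon ⌊33.24034/20⌋ = 1 → B; lat ⌊63.97863/10⌋ = 6 → G.
Square: lon ⌊13.24034/2⌋ = 6; lat ⌊3.97863/1⌋ = 3.
Subsquare: lon ⌊1.24034/0.0833333⌋ = 14 → o; lat ⌊0.97863/0.0416667⌋ = 23 → x.
Extended square: lon ⌊0.07368/0.00833333⌋ = 8; lat ⌊0.02030/0.00416667⌋ = 4.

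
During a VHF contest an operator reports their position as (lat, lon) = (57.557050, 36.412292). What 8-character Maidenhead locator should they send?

KO87en93

Add 180° to longitude and 90° to latitude: 216.41229, 147.55705.
Field (20°×10°, letters A–R): lon ⌊216.41229/20⌋ = 10 → K; lat ⌊147.55705/10⌋ = 14 → O.
Square (2°×1°, digits 0–9): lon ⌊16.41229/2⌋ = 8; lat ⌊7.55705/1⌋ = 7.
Subsquare (5′×2.5′, letters a–x): lon ⌊0.41229/0.0833333⌋ = 4 → e; lat ⌊0.55705/0.0416667⌋ = 13 → n.
Extended square (30″×15″, digits 0–9): lon ⌊0.07896/0.00833333⌋ = 9; lat ⌊0.01538/0.00416667⌋ = 3.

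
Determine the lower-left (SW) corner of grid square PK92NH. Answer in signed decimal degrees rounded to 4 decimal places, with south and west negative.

12.2917, 139.0833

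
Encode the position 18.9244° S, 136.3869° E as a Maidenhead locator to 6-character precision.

PH81eb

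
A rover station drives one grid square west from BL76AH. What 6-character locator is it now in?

BL66xh

Longitude subsquare a = 0; −1 → -1, wraps to 23 = x, carry into square.
Longitude square 7; −1 → 6.
The latitude characters are unchanged.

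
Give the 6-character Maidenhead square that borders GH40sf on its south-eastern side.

Longitude subsquare s = 18; +1 → 19 = t.
Latitude subsquare f = 5; −1 → 4 = e.

GH40te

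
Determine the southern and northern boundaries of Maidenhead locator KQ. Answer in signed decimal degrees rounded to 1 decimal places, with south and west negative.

70.0, 80.0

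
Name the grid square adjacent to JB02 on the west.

IB92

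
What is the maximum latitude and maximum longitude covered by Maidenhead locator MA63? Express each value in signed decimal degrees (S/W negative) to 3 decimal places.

-86.000, 74.000

Field M=12, A=0: +12·20° lon, +0·10° lat → SW at lon 60°, lat -90°.
Square 6, 3: +6·2° lon, +3·1° lat → SW at lon 72°, lat -87°.
Cell spans 2° lon × 1° lat. NE corner is SW corner plus one full cell.
latitude -86.000, longitude 74.000.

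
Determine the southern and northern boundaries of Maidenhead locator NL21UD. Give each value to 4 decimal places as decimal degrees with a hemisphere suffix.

21.1250° N, 21.1667° N

Field N=13, L=11: +13·20° lon, +11·10° lat → SW at lon 80°, lat 20°.
Square 2, 1: +2·2° lon, +1·1° lat → SW at lon 84°, lat 21°.
Subsquare u=20, d=3: +20·0.0833333° lon, +3·0.0416667° lat → SW at lon 85.6667°, lat 21.125°.
Cell spans 0.0833333° lon × 0.0416667° lat.
south 21.1250° N, north 21.1667° N.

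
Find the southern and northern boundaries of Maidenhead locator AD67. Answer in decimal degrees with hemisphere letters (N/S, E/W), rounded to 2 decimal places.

53.00° S, 52.00° S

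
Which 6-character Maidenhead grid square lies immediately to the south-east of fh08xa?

FH17ax

Longitude subsquare x = 23; +1 → 24, wraps to 0 = a, carry into square.
Longitude square 0; +1 → 1.
Latitude subsquare a = 0; −1 → -1, wraps to 23 = x, carry into square.
Latitude square 8; −1 → 7.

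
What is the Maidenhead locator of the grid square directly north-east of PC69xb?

PC79ac

Longitude subsquare x = 23; +1 → 24, wraps to 0 = a, carry into square.
Longitude square 6; +1 → 7.
Latitude subsquare b = 1; +1 → 2 = c.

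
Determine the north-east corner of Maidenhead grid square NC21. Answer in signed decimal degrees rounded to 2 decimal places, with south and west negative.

-68.00, 86.00

Field N=13, C=2: +13·20° lon, +2·10° lat → SW at lon 80°, lat -70°.
Square 2, 1: +2·2° lon, +1·1° lat → SW at lon 84°, lat -69°.
Cell spans 2° lon × 1° lat. NE corner is SW corner plus one full cell.
latitude -68.00, longitude 86.00.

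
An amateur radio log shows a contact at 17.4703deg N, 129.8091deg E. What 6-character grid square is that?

PK47vl

Add 180° to longitude and 90° to latitude: 309.8091, 107.4703.
Field: 309.8091/20 → 15 → P, 107.4703/10 → 10 → K; chars PK.
Square: 9.8091/2 → 4, 7.4703/1 → 7; chars 47.
Subsquare: 1.8091/0.0833333 → 21 → v, 0.4703/0.0416667 → 11 → l; chars vl.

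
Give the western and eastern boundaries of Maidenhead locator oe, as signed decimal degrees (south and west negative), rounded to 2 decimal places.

100.00, 120.00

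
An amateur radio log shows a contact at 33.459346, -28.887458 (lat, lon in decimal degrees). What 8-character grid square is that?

HM53nl30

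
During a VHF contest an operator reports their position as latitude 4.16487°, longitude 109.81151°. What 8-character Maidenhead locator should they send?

OJ44vd79

Shift to the Maidenhead origin (180°W, 90°S): lon 289.81151, lat 94.16487.
Field: lon ⌊289.81151/20⌋ = 14 → O; lat ⌊94.16487/10⌋ = 9 → J.
Square: lon ⌊9.81151/2⌋ = 4; lat ⌊4.16487/1⌋ = 4.
Subsquare: lon ⌊1.81151/0.0833333⌋ = 21 → v; lat ⌊0.16487/0.0416667⌋ = 3 → d.
Extended square: lon ⌊0.06151/0.00833333⌋ = 7; lat ⌊0.03987/0.00416667⌋ = 9.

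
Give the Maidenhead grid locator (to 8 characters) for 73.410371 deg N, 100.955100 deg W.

DQ93mj58

Shift to the Maidenhead origin (180°W, 90°S): lon 79.04490, lat 163.41037.
Field: 79.04490/20 → 3 → D, 163.41037/10 → 16 → Q; chars DQ.
Square: 19.04490/2 → 9, 3.41037/1 → 3; chars 93.
Subsquare: 1.04490/0.0833333 → 12 → m, 0.41037/0.0416667 → 9 → j; chars mj.
Extended square: 0.04490/0.00833333 → 5, 0.03537/0.00416667 → 8; chars 58.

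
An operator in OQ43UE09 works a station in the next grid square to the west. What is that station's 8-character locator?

Longitude extended square 0; −1 → -1, wraps to 9, carry into subsquare.
Longitude subsquare u = 20; −1 → 19 = t.
The latitude characters are unchanged.

OQ43te99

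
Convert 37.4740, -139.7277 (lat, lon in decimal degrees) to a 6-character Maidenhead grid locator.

CM07dl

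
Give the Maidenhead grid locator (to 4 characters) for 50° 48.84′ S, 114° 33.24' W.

DD29

Add 180° to longitude and 90° to latitude: 65.45, 39.19.
Field: lon ⌊65.45/20⌋ = 3 → D; lat ⌊39.19/10⌋ = 3 → D.
Square: lon ⌊5.45/2⌋ = 2; lat ⌊9.19/1⌋ = 9.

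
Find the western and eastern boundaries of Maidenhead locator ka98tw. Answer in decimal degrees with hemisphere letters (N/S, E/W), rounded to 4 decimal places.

Field K=10, A=0: +10·20° lon, +0·10° lat → SW at lon 20°, lat -90°.
Square 9, 8: +9·2° lon, +8·1° lat → SW at lon 38°, lat -82°.
Subsquare t=19, w=22: +19·0.0833333° lon, +22·0.0416667° lat → SW at lon 39.5833°, lat -81.0833°.
Cell spans 0.0833333° lon × 0.0416667° lat.
west 39.5833° E, east 39.6667° E.

39.5833° E, 39.6667° E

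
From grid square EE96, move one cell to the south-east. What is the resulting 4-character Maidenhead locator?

FE05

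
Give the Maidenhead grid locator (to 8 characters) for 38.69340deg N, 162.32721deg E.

Add 180° to longitude and 90° to latitude: 342.32721, 128.69340.
Field: 342.32721/20 → 17 → R, 128.69340/10 → 12 → M; chars RM.
Square: 2.32721/2 → 1, 8.69340/1 → 8; chars 18.
Subsquare: 0.32721/0.0833333 → 3 → d, 0.69340/0.0416667 → 16 → q; chars dq.
Extended square: 0.07721/0.00833333 → 9, 0.02673/0.00416667 → 6; chars 96.

RM18dq96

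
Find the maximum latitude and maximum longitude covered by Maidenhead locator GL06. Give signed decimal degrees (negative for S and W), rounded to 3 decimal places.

27.000, -58.000

Field G=6, L=11: +6·20° lon, +11·10° lat → SW at lon -60°, lat 20°.
Square 0, 6: +0·2° lon, +6·1° lat → SW at lon -60°, lat 26°.
Cell spans 2° lon × 1° lat. NE corner is SW corner plus one full cell.
latitude 27.000, longitude -58.000.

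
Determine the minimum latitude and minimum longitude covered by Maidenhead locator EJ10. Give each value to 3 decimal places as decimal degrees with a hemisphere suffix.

Field E=4, J=9: +4·20° lon, +9·10° lat → SW at lon -100°, lat 0°.
Square 1, 0: +1·2° lon, +0·1° lat → SW at lon -98°, lat 0°.
latitude 0.000° N, longitude 98.000° W.

0.000° N, 98.000° W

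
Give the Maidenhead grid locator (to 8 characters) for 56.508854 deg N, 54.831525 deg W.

GO26om02

Offset from 180°W / 90°S: lon 125.16848°, lat 146.50885°.
Field: 125.16848/20 → 6 → G, 146.50885/10 → 14 → O; chars GO.
Square: 5.16848/2 → 2, 6.50885/1 → 6; chars 26.
Subsquare: 1.16848/0.0833333 → 14 → o, 0.50885/0.0416667 → 12 → m; chars om.
Extended square: 0.00181/0.00833333 → 0, 0.00885/0.00416667 → 2; chars 02.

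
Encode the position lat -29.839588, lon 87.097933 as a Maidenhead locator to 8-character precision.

Shift to the Maidenhead origin (180°W, 90°S): lon 267.09793, lat 60.16041.
Field (20°×10°, letters A–R): lon ⌊267.09793/20⌋ = 13 → N; lat ⌊60.16041/10⌋ = 6 → G.
Square (2°×1°, digits 0–9): lon ⌊7.09793/2⌋ = 3; lat ⌊0.16041/1⌋ = 0.
Subsquare (5′×2.5′, letters a–x): lon ⌊1.09793/0.0833333⌋ = 13 → n; lat ⌊0.16041/0.0416667⌋ = 3 → d.
Extended square (30″×15″, digits 0–9): lon ⌊0.01460/0.00833333⌋ = 1; lat ⌊0.03541/0.00416667⌋ = 8.

NG30nd18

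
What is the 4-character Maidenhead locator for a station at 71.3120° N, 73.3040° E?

Shift to the Maidenhead origin (180°W, 90°S): lon 253.30, lat 161.31.
Field: lon ⌊253.30/20⌋ = 12 → M; lat ⌊161.31/10⌋ = 16 → Q.
Square: lon ⌊13.30/2⌋ = 6; lat ⌊1.31/1⌋ = 1.

MQ61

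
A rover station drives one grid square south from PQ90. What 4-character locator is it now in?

Latitude square 0; −1 → -1, wraps to 9, carry into field.
Latitude field Q = 16; −1 → 15 = P.
The longitude characters are unchanged.

PP99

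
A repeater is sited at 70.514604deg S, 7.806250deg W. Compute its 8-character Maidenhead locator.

IB69cl36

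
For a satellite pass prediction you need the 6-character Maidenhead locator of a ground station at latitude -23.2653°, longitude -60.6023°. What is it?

FG96qr

Add 180° to longitude and 90° to latitude: 119.3977, 66.7347.
Field: lon ⌊119.3977/20⌋ = 5 → F; lat ⌊66.7347/10⌋ = 6 → G.
Square: lon ⌊19.3977/2⌋ = 9; lat ⌊6.7347/1⌋ = 6.
Subsquare: lon ⌊1.3977/0.0833333⌋ = 16 → q; lat ⌊0.7347/0.0416667⌋ = 17 → r.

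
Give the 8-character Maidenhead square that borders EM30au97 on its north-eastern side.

EM30bu08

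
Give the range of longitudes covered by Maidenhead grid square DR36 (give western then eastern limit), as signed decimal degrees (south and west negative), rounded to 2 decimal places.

Field D=3, R=17: +3·20° lon, +17·10° lat → SW at lon -120°, lat 80°.
Square 3, 6: +3·2° lon, +6·1° lat → SW at lon -114°, lat 86°.
Cell spans 2° lon × 1° lat.
west -114.00, east -112.00.

-114.00, -112.00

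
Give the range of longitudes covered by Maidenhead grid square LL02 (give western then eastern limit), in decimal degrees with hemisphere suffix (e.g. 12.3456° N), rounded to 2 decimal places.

Field L=11, L=11: +11·20° lon, +11·10° lat → SW at lon 40°, lat 20°.
Square 0, 2: +0·2° lon, +2·1° lat → SW at lon 40°, lat 22°.
Cell spans 2° lon × 1° lat.
west 40.00° E, east 42.00° E.

40.00° E, 42.00° E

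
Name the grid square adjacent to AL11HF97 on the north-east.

AL11if08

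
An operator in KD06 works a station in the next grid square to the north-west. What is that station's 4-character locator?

JD97

Longitude square 0; −1 → -1, wraps to 9, carry into field.
Longitude field K = 10; −1 → 9 = J.
Latitude square 6; +1 → 7.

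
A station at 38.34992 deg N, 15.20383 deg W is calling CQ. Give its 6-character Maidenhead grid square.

IM28ji

Offset from 180°W / 90°S: lon 164.7962°, lat 128.3499°.
Field: lon ⌊164.7962/20⌋ = 8 → I; lat ⌊128.3499/10⌋ = 12 → M.
Square: lon ⌊4.7962/2⌋ = 2; lat ⌊8.3499/1⌋ = 8.
Subsquare: lon ⌊0.7962/0.0833333⌋ = 9 → j; lat ⌊0.3499/0.0416667⌋ = 8 → i.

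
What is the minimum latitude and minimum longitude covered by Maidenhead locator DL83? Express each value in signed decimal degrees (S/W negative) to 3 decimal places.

23.000, -104.000

Field D=3, L=11: +3·20° lon, +11·10° lat → SW at lon -120°, lat 20°.
Square 8, 3: +8·2° lon, +3·1° lat → SW at lon -104°, lat 23°.
latitude 23.000, longitude -104.000.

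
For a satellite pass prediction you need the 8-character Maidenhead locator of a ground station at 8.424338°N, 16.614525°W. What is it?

IJ18qk61

Shift to the Maidenhead origin (180°W, 90°S): lon 163.38547, lat 98.42434.
Field: 163.38547/20 → 8 → I, 98.42434/10 → 9 → J; chars IJ.
Square: 3.38547/2 → 1, 8.42434/1 → 8; chars 18.
Subsquare: 1.38547/0.0833333 → 16 → q, 0.42434/0.0416667 → 10 → k; chars qk.
Extended square: 0.05214/0.00833333 → 6, 0.00767/0.00416667 → 1; chars 61.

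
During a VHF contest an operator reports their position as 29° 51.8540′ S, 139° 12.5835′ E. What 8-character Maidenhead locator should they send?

PG90od52

Add 180° to longitude and 90° to latitude: 319.20972, 60.13577.
Field: lon ⌊319.20972/20⌋ = 15 → P; lat ⌊60.13577/10⌋ = 6 → G.
Square: lon ⌊19.20972/2⌋ = 9; lat ⌊0.13577/1⌋ = 0.
Subsquare: lon ⌊1.20972/0.0833333⌋ = 14 → o; lat ⌊0.13577/0.0416667⌋ = 3 → d.
Extended square: lon ⌊0.04306/0.00833333⌋ = 5; lat ⌊0.01077/0.00416667⌋ = 2.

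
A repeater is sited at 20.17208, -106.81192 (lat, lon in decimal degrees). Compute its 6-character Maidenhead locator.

DL60oe

Shift to the Maidenhead origin (180°W, 90°S): lon 73.1881, lat 110.1721.
Field: 73.1881/20 → 3 → D, 110.1721/10 → 11 → L; chars DL.
Square: 13.1881/2 → 6, 0.1721/1 → 0; chars 60.
Subsquare: 1.1881/0.0833333 → 14 → o, 0.1721/0.0416667 → 4 → e; chars oe.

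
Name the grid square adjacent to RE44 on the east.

RE54

Longitude square 4; +1 → 5.
The latitude characters are unchanged.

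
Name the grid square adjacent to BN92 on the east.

CN02

Longitude square 9; +1 → 10, wraps to 0, carry into field.
Longitude field B = 1; +1 → 2 = C.
The latitude characters are unchanged.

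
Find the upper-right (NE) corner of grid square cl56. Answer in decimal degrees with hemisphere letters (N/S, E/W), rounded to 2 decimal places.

Field C=2, L=11: +2·20° lon, +11·10° lat → SW at lon -140°, lat 20°.
Square 5, 6: +5·2° lon, +6·1° lat → SW at lon -130°, lat 26°.
Cell spans 2° lon × 1° lat. NE corner is SW corner plus one full cell.
latitude 27.00° N, longitude 128.00° W.

27.00° N, 128.00° W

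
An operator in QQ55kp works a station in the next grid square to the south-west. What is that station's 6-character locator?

QQ55jo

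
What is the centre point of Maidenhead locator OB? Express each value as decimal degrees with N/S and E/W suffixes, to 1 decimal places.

Field O=14, B=1: +14·20° lon, +1·10° lat → SW at lon 100°, lat -80°.
Cell spans 20° lon × 10° lat. Centre is SW corner plus half of each.
latitude 75.0° S, longitude 110.0° E.

75.0° S, 110.0° E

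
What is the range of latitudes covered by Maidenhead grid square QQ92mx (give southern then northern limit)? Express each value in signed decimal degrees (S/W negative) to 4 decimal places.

72.9583, 73.0000

Field Q=16, Q=16: +16·20° lon, +16·10° lat → SW at lon 140°, lat 70°.
Square 9, 2: +9·2° lon, +2·1° lat → SW at lon 158°, lat 72°.
Subsquare m=12, x=23: +12·0.0833333° lon, +23·0.0416667° lat → SW at lon 159°, lat 72.9583°.
Cell spans 0.0833333° lon × 0.0416667° lat.
south 72.9583, north 73.0000.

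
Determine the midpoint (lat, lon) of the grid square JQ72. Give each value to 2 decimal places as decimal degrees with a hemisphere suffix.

Field J=9, Q=16: +9·20° lon, +16·10° lat → SW at lon 0°, lat 70°.
Square 7, 2: +7·2° lon, +2·1° lat → SW at lon 14°, lat 72°.
Cell spans 2° lon × 1° lat. Centre is SW corner plus half of each.
latitude 72.50° N, longitude 15.00° E.

72.50° N, 15.00° E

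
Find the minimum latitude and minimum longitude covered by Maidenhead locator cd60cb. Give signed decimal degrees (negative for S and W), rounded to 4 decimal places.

Field C=2, D=3: +2·20° lon, +3·10° lat → SW at lon -140°, lat -60°.
Square 6, 0: +6·2° lon, +0·1° lat → SW at lon -128°, lat -60°.
Subsquare c=2, b=1: +2·0.0833333° lon, +1·0.0416667° lat → SW at lon -127.833°, lat -59.9583°.
latitude -59.9583, longitude -127.8333.

-59.9583, -127.8333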